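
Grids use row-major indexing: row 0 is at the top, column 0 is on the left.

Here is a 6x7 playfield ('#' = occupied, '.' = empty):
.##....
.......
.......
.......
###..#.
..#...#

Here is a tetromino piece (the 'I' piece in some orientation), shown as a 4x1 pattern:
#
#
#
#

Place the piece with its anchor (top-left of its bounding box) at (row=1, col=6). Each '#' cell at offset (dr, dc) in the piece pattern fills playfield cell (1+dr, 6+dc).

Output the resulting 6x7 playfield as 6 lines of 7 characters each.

Answer: .##....
......#
......#
......#
###..##
..#...#

Derivation:
Fill (1+0,6+0) = (1,6)
Fill (1+1,6+0) = (2,6)
Fill (1+2,6+0) = (3,6)
Fill (1+3,6+0) = (4,6)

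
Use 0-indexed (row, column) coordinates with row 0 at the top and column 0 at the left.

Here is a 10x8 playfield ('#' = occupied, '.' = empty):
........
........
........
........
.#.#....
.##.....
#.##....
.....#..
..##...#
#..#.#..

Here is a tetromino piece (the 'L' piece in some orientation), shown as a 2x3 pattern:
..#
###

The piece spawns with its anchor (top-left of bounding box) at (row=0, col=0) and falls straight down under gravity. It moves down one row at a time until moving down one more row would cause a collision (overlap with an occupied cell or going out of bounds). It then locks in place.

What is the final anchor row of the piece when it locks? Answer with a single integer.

Answer: 2

Derivation:
Spawn at (row=0, col=0). Try each row:
  row 0: fits
  row 1: fits
  row 2: fits
  row 3: blocked -> lock at row 2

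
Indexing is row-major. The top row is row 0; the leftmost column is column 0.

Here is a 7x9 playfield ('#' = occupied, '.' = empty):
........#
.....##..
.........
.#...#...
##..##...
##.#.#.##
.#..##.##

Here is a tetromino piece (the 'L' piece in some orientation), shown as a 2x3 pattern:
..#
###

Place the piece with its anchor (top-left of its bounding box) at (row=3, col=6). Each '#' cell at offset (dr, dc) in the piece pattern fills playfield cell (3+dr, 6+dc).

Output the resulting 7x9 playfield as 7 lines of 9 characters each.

Answer: ........#
.....##..
.........
.#...#..#
##..#####
##.#.#.##
.#..##.##

Derivation:
Fill (3+0,6+2) = (3,8)
Fill (3+1,6+0) = (4,6)
Fill (3+1,6+1) = (4,7)
Fill (3+1,6+2) = (4,8)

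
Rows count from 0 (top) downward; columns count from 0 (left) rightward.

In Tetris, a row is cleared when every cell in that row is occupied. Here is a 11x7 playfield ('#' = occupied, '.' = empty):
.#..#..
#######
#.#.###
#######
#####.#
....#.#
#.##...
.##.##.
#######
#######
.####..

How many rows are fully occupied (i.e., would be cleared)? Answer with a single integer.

Answer: 4

Derivation:
Check each row:
  row 0: 5 empty cells -> not full
  row 1: 0 empty cells -> FULL (clear)
  row 2: 2 empty cells -> not full
  row 3: 0 empty cells -> FULL (clear)
  row 4: 1 empty cell -> not full
  row 5: 5 empty cells -> not full
  row 6: 4 empty cells -> not full
  row 7: 3 empty cells -> not full
  row 8: 0 empty cells -> FULL (clear)
  row 9: 0 empty cells -> FULL (clear)
  row 10: 3 empty cells -> not full
Total rows cleared: 4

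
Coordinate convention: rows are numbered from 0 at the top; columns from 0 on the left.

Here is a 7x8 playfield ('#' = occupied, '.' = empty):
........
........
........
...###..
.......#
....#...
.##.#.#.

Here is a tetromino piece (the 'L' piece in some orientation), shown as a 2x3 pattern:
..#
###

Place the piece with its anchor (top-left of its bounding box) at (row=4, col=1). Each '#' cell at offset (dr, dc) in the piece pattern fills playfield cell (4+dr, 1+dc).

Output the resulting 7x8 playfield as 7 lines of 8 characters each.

Answer: ........
........
........
...###..
...#...#
.####...
.##.#.#.

Derivation:
Fill (4+0,1+2) = (4,3)
Fill (4+1,1+0) = (5,1)
Fill (4+1,1+1) = (5,2)
Fill (4+1,1+2) = (5,3)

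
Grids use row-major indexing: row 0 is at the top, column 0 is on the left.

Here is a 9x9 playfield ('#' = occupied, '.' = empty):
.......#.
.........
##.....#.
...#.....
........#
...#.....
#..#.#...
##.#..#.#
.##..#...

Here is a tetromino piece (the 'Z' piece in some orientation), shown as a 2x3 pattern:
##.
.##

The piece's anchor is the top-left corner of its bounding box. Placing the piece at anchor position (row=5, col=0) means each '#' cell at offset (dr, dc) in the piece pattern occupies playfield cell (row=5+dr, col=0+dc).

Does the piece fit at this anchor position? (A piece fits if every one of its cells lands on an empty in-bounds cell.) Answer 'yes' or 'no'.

Check each piece cell at anchor (5, 0):
  offset (0,0) -> (5,0): empty -> OK
  offset (0,1) -> (5,1): empty -> OK
  offset (1,1) -> (6,1): empty -> OK
  offset (1,2) -> (6,2): empty -> OK
All cells valid: yes

Answer: yes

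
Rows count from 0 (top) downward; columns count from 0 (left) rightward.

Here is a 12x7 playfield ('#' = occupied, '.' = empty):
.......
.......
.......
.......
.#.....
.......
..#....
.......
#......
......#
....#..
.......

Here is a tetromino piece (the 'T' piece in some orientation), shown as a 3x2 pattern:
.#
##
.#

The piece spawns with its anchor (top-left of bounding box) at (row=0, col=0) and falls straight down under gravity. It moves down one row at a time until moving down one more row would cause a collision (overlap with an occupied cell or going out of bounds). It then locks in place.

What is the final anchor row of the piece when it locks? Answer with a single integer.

Answer: 1

Derivation:
Spawn at (row=0, col=0). Try each row:
  row 0: fits
  row 1: fits
  row 2: blocked -> lock at row 1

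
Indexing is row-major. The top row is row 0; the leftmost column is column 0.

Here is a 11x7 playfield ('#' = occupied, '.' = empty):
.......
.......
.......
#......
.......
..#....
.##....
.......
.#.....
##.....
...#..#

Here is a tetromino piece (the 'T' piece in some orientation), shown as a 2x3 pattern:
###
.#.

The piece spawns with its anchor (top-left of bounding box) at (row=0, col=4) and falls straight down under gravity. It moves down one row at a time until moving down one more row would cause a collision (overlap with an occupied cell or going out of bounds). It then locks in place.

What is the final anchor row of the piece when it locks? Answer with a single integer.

Spawn at (row=0, col=4). Try each row:
  row 0: fits
  row 1: fits
  row 2: fits
  row 3: fits
  row 4: fits
  row 5: fits
  row 6: fits
  row 7: fits
  row 8: fits
  row 9: fits
  row 10: blocked -> lock at row 9

Answer: 9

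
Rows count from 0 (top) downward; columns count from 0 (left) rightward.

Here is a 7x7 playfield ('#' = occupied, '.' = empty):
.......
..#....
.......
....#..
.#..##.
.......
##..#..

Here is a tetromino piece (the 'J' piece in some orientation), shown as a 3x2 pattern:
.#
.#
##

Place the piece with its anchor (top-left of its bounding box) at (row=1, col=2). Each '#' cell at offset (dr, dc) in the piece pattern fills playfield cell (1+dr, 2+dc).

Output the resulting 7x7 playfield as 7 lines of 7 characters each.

Answer: .......
..##...
...#...
..###..
.#..##.
.......
##..#..

Derivation:
Fill (1+0,2+1) = (1,3)
Fill (1+1,2+1) = (2,3)
Fill (1+2,2+0) = (3,2)
Fill (1+2,2+1) = (3,3)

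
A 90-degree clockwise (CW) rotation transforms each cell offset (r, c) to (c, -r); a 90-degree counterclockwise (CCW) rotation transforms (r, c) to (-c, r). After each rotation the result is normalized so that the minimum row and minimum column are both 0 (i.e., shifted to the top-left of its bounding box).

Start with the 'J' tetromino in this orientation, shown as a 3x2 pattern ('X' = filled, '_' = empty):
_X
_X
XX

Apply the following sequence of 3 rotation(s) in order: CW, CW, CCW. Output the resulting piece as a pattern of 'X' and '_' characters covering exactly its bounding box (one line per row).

Start:
_X
_X
XX
After rotation 1 (CW):
X__
XXX
After rotation 2 (CW):
XX
X_
X_
After rotation 3 (CCW):
X__
XXX

Answer: X__
XXX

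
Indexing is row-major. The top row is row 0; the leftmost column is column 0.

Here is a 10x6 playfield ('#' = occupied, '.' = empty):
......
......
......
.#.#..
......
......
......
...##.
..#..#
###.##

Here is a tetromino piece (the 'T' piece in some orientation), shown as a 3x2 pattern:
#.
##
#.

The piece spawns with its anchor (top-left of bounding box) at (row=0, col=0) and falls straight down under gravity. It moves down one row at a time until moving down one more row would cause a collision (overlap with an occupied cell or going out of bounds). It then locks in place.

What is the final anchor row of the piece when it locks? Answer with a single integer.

Answer: 1

Derivation:
Spawn at (row=0, col=0). Try each row:
  row 0: fits
  row 1: fits
  row 2: blocked -> lock at row 1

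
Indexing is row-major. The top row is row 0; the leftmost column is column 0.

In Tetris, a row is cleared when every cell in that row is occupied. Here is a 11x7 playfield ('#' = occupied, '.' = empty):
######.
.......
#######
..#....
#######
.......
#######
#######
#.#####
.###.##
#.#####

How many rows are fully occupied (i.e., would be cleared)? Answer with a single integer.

Check each row:
  row 0: 1 empty cell -> not full
  row 1: 7 empty cells -> not full
  row 2: 0 empty cells -> FULL (clear)
  row 3: 6 empty cells -> not full
  row 4: 0 empty cells -> FULL (clear)
  row 5: 7 empty cells -> not full
  row 6: 0 empty cells -> FULL (clear)
  row 7: 0 empty cells -> FULL (clear)
  row 8: 1 empty cell -> not full
  row 9: 2 empty cells -> not full
  row 10: 1 empty cell -> not full
Total rows cleared: 4

Answer: 4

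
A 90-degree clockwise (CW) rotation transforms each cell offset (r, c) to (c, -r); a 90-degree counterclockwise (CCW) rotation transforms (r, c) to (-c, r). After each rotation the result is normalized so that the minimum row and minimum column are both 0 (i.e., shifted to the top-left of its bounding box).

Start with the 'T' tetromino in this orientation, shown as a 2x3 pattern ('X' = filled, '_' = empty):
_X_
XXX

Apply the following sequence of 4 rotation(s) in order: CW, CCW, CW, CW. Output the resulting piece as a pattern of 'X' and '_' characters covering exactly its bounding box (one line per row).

Start:
_X_
XXX
After rotation 1 (CW):
X_
XX
X_
After rotation 2 (CCW):
_X_
XXX
After rotation 3 (CW):
X_
XX
X_
After rotation 4 (CW):
XXX
_X_

Answer: XXX
_X_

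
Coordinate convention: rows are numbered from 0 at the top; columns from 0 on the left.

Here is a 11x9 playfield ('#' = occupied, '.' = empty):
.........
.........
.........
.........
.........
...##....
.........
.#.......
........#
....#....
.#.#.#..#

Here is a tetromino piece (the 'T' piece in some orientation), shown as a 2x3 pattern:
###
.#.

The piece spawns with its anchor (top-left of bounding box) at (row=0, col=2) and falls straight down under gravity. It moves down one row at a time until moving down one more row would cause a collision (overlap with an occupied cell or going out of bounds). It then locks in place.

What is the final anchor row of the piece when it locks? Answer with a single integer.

Answer: 3

Derivation:
Spawn at (row=0, col=2). Try each row:
  row 0: fits
  row 1: fits
  row 2: fits
  row 3: fits
  row 4: blocked -> lock at row 3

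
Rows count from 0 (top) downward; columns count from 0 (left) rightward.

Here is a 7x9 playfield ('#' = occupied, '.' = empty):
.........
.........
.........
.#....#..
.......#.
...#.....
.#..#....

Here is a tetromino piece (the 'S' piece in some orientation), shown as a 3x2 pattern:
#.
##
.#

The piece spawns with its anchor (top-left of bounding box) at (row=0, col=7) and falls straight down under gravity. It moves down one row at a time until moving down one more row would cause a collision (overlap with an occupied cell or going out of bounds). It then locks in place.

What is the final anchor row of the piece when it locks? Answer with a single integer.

Spawn at (row=0, col=7). Try each row:
  row 0: fits
  row 1: fits
  row 2: fits
  row 3: blocked -> lock at row 2

Answer: 2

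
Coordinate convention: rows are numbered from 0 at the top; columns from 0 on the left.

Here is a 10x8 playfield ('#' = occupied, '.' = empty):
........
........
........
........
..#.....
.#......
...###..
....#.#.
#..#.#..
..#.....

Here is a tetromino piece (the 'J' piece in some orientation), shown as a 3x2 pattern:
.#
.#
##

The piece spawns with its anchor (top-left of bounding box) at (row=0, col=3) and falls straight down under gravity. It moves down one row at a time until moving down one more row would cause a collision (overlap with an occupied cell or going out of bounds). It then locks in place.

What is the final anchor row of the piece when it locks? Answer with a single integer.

Spawn at (row=0, col=3). Try each row:
  row 0: fits
  row 1: fits
  row 2: fits
  row 3: fits
  row 4: blocked -> lock at row 3

Answer: 3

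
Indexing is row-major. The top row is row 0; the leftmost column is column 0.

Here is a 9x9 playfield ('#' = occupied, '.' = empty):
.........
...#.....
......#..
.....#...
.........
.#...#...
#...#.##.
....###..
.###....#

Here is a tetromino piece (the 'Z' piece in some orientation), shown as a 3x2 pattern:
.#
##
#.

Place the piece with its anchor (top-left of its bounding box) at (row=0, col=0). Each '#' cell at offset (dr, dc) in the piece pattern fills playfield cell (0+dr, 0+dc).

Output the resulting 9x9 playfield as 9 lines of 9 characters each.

Answer: .#.......
##.#.....
#.....#..
.....#...
.........
.#...#...
#...#.##.
....###..
.###....#

Derivation:
Fill (0+0,0+1) = (0,1)
Fill (0+1,0+0) = (1,0)
Fill (0+1,0+1) = (1,1)
Fill (0+2,0+0) = (2,0)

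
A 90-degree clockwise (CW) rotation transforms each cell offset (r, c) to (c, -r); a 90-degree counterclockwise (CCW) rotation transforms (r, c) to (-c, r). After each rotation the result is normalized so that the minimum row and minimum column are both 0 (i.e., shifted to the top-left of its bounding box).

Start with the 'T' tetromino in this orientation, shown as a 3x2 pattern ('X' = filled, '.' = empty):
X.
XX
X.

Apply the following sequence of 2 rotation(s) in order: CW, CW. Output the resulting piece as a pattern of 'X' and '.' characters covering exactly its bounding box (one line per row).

Answer: .X
XX
.X

Derivation:
Start:
X.
XX
X.
After rotation 1 (CW):
XXX
.X.
After rotation 2 (CW):
.X
XX
.X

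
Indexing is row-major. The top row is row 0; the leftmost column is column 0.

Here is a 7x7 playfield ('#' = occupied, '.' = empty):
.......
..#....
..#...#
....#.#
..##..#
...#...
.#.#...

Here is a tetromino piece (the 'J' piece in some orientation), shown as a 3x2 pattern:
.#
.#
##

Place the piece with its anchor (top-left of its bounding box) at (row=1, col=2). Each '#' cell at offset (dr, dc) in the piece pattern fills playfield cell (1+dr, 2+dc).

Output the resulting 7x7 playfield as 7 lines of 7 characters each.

Answer: .......
..##...
..##..#
..###.#
..##..#
...#...
.#.#...

Derivation:
Fill (1+0,2+1) = (1,3)
Fill (1+1,2+1) = (2,3)
Fill (1+2,2+0) = (3,2)
Fill (1+2,2+1) = (3,3)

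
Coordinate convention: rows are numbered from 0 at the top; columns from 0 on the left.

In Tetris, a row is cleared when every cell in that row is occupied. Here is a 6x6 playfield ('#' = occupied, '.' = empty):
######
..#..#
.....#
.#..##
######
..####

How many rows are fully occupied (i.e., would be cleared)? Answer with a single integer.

Answer: 2

Derivation:
Check each row:
  row 0: 0 empty cells -> FULL (clear)
  row 1: 4 empty cells -> not full
  row 2: 5 empty cells -> not full
  row 3: 3 empty cells -> not full
  row 4: 0 empty cells -> FULL (clear)
  row 5: 2 empty cells -> not full
Total rows cleared: 2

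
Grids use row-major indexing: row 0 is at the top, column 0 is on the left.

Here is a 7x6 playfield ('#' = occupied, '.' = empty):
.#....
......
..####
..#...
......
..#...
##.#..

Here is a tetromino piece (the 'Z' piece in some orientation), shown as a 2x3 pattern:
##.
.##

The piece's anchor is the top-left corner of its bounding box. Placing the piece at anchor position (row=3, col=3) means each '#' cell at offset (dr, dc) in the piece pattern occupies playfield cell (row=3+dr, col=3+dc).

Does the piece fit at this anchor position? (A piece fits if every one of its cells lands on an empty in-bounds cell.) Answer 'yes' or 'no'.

Check each piece cell at anchor (3, 3):
  offset (0,0) -> (3,3): empty -> OK
  offset (0,1) -> (3,4): empty -> OK
  offset (1,1) -> (4,4): empty -> OK
  offset (1,2) -> (4,5): empty -> OK
All cells valid: yes

Answer: yes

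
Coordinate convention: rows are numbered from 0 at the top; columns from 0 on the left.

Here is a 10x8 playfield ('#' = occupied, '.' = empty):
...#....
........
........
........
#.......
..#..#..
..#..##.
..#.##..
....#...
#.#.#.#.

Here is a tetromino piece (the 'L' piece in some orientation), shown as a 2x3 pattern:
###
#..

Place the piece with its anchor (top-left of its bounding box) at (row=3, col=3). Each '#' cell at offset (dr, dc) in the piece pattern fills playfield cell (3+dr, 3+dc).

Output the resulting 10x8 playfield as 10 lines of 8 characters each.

Answer: ...#....
........
........
...###..
#..#....
..#..#..
..#..##.
..#.##..
....#...
#.#.#.#.

Derivation:
Fill (3+0,3+0) = (3,3)
Fill (3+0,3+1) = (3,4)
Fill (3+0,3+2) = (3,5)
Fill (3+1,3+0) = (4,3)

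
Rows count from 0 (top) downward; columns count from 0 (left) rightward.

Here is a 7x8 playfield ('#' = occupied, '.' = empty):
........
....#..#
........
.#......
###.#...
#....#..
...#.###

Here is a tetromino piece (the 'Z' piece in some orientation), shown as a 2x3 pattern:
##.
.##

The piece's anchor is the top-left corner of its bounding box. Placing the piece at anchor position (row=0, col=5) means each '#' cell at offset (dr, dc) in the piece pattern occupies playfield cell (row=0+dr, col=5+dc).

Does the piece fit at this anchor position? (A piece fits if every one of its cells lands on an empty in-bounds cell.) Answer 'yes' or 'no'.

Check each piece cell at anchor (0, 5):
  offset (0,0) -> (0,5): empty -> OK
  offset (0,1) -> (0,6): empty -> OK
  offset (1,1) -> (1,6): empty -> OK
  offset (1,2) -> (1,7): occupied ('#') -> FAIL
All cells valid: no

Answer: no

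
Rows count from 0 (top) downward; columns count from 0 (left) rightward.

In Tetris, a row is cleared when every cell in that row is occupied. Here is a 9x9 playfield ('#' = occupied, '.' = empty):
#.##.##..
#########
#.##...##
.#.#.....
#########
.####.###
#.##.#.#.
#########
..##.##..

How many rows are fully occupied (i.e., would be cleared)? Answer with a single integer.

Answer: 3

Derivation:
Check each row:
  row 0: 4 empty cells -> not full
  row 1: 0 empty cells -> FULL (clear)
  row 2: 4 empty cells -> not full
  row 3: 7 empty cells -> not full
  row 4: 0 empty cells -> FULL (clear)
  row 5: 2 empty cells -> not full
  row 6: 4 empty cells -> not full
  row 7: 0 empty cells -> FULL (clear)
  row 8: 5 empty cells -> not full
Total rows cleared: 3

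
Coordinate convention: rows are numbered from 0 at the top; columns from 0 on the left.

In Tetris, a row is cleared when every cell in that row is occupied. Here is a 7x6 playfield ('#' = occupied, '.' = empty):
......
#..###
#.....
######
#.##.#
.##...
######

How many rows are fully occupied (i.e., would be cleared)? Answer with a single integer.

Check each row:
  row 0: 6 empty cells -> not full
  row 1: 2 empty cells -> not full
  row 2: 5 empty cells -> not full
  row 3: 0 empty cells -> FULL (clear)
  row 4: 2 empty cells -> not full
  row 5: 4 empty cells -> not full
  row 6: 0 empty cells -> FULL (clear)
Total rows cleared: 2

Answer: 2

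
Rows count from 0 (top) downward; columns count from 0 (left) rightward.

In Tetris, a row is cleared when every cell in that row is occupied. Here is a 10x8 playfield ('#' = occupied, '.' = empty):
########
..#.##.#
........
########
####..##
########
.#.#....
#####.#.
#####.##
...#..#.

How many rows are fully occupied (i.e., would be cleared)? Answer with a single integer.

Check each row:
  row 0: 0 empty cells -> FULL (clear)
  row 1: 4 empty cells -> not full
  row 2: 8 empty cells -> not full
  row 3: 0 empty cells -> FULL (clear)
  row 4: 2 empty cells -> not full
  row 5: 0 empty cells -> FULL (clear)
  row 6: 6 empty cells -> not full
  row 7: 2 empty cells -> not full
  row 8: 1 empty cell -> not full
  row 9: 6 empty cells -> not full
Total rows cleared: 3

Answer: 3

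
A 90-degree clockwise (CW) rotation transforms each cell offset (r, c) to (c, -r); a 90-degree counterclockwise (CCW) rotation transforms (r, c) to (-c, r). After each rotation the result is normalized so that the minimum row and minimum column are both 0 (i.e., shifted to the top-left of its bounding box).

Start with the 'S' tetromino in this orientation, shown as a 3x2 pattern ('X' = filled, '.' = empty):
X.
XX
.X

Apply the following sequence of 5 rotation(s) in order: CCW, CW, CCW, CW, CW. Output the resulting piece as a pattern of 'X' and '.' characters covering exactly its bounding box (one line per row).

Start:
X.
XX
.X
After rotation 1 (CCW):
.XX
XX.
After rotation 2 (CW):
X.
XX
.X
After rotation 3 (CCW):
.XX
XX.
After rotation 4 (CW):
X.
XX
.X
After rotation 5 (CW):
.XX
XX.

Answer: .XX
XX.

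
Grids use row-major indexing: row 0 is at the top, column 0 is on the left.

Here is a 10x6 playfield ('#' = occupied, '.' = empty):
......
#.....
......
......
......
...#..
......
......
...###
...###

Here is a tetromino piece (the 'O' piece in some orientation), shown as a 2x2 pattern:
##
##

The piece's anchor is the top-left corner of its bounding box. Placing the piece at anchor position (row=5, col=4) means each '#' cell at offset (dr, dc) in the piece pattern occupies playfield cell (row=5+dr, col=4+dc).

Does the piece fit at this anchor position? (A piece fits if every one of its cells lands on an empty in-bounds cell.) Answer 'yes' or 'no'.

Answer: yes

Derivation:
Check each piece cell at anchor (5, 4):
  offset (0,0) -> (5,4): empty -> OK
  offset (0,1) -> (5,5): empty -> OK
  offset (1,0) -> (6,4): empty -> OK
  offset (1,1) -> (6,5): empty -> OK
All cells valid: yes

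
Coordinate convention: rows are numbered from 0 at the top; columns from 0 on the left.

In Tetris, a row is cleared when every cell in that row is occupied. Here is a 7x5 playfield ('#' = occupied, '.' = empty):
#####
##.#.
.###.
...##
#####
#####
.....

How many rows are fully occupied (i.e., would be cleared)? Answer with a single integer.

Answer: 3

Derivation:
Check each row:
  row 0: 0 empty cells -> FULL (clear)
  row 1: 2 empty cells -> not full
  row 2: 2 empty cells -> not full
  row 3: 3 empty cells -> not full
  row 4: 0 empty cells -> FULL (clear)
  row 5: 0 empty cells -> FULL (clear)
  row 6: 5 empty cells -> not full
Total rows cleared: 3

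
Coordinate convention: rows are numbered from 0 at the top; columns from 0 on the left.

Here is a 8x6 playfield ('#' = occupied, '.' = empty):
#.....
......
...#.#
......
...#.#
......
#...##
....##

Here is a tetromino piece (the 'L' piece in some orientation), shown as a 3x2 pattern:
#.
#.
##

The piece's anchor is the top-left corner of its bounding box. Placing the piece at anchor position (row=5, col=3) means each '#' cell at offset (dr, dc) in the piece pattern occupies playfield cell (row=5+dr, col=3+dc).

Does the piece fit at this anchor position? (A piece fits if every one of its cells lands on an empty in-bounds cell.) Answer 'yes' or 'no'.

Check each piece cell at anchor (5, 3):
  offset (0,0) -> (5,3): empty -> OK
  offset (1,0) -> (6,3): empty -> OK
  offset (2,0) -> (7,3): empty -> OK
  offset (2,1) -> (7,4): occupied ('#') -> FAIL
All cells valid: no

Answer: no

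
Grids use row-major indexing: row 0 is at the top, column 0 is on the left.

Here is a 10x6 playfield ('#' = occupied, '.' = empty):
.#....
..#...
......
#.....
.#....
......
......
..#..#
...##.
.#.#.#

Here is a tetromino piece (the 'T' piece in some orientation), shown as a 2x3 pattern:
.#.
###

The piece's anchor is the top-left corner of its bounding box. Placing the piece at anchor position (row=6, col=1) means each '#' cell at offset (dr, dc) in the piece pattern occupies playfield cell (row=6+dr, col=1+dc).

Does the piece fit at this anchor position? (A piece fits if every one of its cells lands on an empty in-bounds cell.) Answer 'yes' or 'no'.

Answer: no

Derivation:
Check each piece cell at anchor (6, 1):
  offset (0,1) -> (6,2): empty -> OK
  offset (1,0) -> (7,1): empty -> OK
  offset (1,1) -> (7,2): occupied ('#') -> FAIL
  offset (1,2) -> (7,3): empty -> OK
All cells valid: no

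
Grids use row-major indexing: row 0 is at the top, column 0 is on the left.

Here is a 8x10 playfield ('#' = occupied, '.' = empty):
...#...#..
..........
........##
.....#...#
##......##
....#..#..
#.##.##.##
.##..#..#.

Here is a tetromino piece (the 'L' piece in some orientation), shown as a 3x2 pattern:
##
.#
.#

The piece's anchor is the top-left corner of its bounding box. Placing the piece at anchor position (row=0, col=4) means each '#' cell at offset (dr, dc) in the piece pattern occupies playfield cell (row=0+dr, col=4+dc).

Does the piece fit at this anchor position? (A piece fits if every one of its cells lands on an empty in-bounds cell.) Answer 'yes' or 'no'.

Answer: yes

Derivation:
Check each piece cell at anchor (0, 4):
  offset (0,0) -> (0,4): empty -> OK
  offset (0,1) -> (0,5): empty -> OK
  offset (1,1) -> (1,5): empty -> OK
  offset (2,1) -> (2,5): empty -> OK
All cells valid: yes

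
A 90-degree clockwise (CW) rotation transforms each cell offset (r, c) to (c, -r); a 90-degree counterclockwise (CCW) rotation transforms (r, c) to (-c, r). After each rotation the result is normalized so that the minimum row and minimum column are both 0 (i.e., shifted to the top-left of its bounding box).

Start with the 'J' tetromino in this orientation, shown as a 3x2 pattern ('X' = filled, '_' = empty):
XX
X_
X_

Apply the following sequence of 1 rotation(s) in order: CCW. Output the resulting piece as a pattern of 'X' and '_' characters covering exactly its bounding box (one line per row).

Answer: X__
XXX

Derivation:
Start:
XX
X_
X_
After rotation 1 (CCW):
X__
XXX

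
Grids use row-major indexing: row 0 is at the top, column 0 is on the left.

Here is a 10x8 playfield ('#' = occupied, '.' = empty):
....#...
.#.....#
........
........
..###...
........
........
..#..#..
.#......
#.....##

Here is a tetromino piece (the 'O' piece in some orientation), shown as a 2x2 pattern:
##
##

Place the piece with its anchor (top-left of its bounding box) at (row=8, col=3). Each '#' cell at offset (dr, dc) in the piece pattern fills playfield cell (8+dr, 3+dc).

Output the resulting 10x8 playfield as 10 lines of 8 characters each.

Fill (8+0,3+0) = (8,3)
Fill (8+0,3+1) = (8,4)
Fill (8+1,3+0) = (9,3)
Fill (8+1,3+1) = (9,4)

Answer: ....#...
.#.....#
........
........
..###...
........
........
..#..#..
.#.##...
#..##.##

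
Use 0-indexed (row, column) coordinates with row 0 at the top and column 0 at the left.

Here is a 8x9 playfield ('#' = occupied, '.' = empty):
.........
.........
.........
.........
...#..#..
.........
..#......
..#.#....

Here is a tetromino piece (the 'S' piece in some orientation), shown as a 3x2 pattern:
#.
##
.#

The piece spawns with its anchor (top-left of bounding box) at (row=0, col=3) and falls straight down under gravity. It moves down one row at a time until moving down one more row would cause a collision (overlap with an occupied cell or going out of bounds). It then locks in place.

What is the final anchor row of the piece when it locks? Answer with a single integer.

Answer: 2

Derivation:
Spawn at (row=0, col=3). Try each row:
  row 0: fits
  row 1: fits
  row 2: fits
  row 3: blocked -> lock at row 2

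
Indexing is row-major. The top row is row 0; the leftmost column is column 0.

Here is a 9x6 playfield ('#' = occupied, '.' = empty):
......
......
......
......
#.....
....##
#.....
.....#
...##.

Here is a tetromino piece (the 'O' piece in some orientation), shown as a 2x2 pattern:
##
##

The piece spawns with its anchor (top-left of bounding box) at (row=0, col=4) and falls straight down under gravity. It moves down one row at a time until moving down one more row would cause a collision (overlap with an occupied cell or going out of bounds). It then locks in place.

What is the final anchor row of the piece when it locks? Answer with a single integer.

Spawn at (row=0, col=4). Try each row:
  row 0: fits
  row 1: fits
  row 2: fits
  row 3: fits
  row 4: blocked -> lock at row 3

Answer: 3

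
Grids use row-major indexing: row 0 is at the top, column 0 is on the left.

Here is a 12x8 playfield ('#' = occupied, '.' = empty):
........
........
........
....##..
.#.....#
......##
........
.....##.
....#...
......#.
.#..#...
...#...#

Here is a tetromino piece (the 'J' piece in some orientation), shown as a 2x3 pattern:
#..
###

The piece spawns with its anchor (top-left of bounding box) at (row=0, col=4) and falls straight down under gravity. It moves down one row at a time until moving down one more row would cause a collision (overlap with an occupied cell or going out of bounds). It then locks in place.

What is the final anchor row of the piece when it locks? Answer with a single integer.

Spawn at (row=0, col=4). Try each row:
  row 0: fits
  row 1: fits
  row 2: blocked -> lock at row 1

Answer: 1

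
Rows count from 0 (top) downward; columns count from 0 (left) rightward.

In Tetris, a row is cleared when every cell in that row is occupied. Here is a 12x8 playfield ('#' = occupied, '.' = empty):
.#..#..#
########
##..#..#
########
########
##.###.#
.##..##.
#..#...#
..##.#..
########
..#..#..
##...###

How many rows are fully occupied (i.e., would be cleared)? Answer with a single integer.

Check each row:
  row 0: 5 empty cells -> not full
  row 1: 0 empty cells -> FULL (clear)
  row 2: 4 empty cells -> not full
  row 3: 0 empty cells -> FULL (clear)
  row 4: 0 empty cells -> FULL (clear)
  row 5: 2 empty cells -> not full
  row 6: 4 empty cells -> not full
  row 7: 5 empty cells -> not full
  row 8: 5 empty cells -> not full
  row 9: 0 empty cells -> FULL (clear)
  row 10: 6 empty cells -> not full
  row 11: 3 empty cells -> not full
Total rows cleared: 4

Answer: 4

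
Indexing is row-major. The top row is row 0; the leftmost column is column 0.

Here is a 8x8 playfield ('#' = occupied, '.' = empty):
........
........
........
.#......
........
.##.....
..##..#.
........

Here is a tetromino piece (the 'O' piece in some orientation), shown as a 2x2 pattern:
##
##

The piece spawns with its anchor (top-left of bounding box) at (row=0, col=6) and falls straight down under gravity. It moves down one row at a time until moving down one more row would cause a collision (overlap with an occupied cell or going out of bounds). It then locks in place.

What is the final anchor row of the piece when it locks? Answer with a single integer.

Spawn at (row=0, col=6). Try each row:
  row 0: fits
  row 1: fits
  row 2: fits
  row 3: fits
  row 4: fits
  row 5: blocked -> lock at row 4

Answer: 4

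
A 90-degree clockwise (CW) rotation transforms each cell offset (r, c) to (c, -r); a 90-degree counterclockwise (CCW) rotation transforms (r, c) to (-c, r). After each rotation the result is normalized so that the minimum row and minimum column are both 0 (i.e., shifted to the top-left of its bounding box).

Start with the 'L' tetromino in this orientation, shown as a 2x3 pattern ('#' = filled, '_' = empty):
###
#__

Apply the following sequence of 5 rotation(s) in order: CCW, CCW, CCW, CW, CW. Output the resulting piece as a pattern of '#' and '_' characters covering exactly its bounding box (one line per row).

Answer: #_
#_
##

Derivation:
Start:
###
#__
After rotation 1 (CCW):
#_
#_
##
After rotation 2 (CCW):
__#
###
After rotation 3 (CCW):
##
_#
_#
After rotation 4 (CW):
__#
###
After rotation 5 (CW):
#_
#_
##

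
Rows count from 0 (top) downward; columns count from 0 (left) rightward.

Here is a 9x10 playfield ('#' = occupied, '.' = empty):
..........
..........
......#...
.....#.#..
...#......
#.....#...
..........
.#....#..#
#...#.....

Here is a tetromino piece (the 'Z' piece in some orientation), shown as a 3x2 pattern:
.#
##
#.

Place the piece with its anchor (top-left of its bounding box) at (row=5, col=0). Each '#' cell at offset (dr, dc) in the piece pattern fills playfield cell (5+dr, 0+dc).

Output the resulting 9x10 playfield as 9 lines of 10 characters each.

Fill (5+0,0+1) = (5,1)
Fill (5+1,0+0) = (6,0)
Fill (5+1,0+1) = (6,1)
Fill (5+2,0+0) = (7,0)

Answer: ..........
..........
......#...
.....#.#..
...#......
##....#...
##........
##....#..#
#...#.....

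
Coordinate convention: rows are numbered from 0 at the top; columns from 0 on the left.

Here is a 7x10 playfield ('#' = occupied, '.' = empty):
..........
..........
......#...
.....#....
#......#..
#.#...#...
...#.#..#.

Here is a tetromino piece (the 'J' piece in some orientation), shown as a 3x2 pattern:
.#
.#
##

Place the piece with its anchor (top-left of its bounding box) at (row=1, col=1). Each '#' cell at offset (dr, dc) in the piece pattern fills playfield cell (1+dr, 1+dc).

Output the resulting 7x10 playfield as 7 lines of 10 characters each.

Fill (1+0,1+1) = (1,2)
Fill (1+1,1+1) = (2,2)
Fill (1+2,1+0) = (3,1)
Fill (1+2,1+1) = (3,2)

Answer: ..........
..#.......
..#...#...
.##..#....
#......#..
#.#...#...
...#.#..#.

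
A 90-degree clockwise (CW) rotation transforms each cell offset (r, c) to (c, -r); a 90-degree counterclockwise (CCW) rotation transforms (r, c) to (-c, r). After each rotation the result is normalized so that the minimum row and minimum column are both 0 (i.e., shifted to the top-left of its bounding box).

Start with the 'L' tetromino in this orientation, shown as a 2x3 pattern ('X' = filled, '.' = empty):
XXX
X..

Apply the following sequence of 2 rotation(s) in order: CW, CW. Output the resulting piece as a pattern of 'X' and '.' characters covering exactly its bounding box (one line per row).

Start:
XXX
X..
After rotation 1 (CW):
XX
.X
.X
After rotation 2 (CW):
..X
XXX

Answer: ..X
XXX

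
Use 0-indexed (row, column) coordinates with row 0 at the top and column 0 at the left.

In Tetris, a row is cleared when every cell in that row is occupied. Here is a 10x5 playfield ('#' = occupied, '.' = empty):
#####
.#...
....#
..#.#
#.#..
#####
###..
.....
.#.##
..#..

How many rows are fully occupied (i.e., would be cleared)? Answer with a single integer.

Answer: 2

Derivation:
Check each row:
  row 0: 0 empty cells -> FULL (clear)
  row 1: 4 empty cells -> not full
  row 2: 4 empty cells -> not full
  row 3: 3 empty cells -> not full
  row 4: 3 empty cells -> not full
  row 5: 0 empty cells -> FULL (clear)
  row 6: 2 empty cells -> not full
  row 7: 5 empty cells -> not full
  row 8: 2 empty cells -> not full
  row 9: 4 empty cells -> not full
Total rows cleared: 2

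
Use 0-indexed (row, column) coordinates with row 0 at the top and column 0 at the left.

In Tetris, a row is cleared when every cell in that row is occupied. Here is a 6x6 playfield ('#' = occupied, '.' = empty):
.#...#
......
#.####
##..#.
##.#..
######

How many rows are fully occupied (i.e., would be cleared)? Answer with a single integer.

Check each row:
  row 0: 4 empty cells -> not full
  row 1: 6 empty cells -> not full
  row 2: 1 empty cell -> not full
  row 3: 3 empty cells -> not full
  row 4: 3 empty cells -> not full
  row 5: 0 empty cells -> FULL (clear)
Total rows cleared: 1

Answer: 1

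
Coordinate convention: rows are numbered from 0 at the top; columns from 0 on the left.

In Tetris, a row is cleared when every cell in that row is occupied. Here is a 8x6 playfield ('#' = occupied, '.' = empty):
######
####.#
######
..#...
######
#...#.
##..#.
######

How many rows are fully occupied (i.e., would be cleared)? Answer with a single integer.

Answer: 4

Derivation:
Check each row:
  row 0: 0 empty cells -> FULL (clear)
  row 1: 1 empty cell -> not full
  row 2: 0 empty cells -> FULL (clear)
  row 3: 5 empty cells -> not full
  row 4: 0 empty cells -> FULL (clear)
  row 5: 4 empty cells -> not full
  row 6: 3 empty cells -> not full
  row 7: 0 empty cells -> FULL (clear)
Total rows cleared: 4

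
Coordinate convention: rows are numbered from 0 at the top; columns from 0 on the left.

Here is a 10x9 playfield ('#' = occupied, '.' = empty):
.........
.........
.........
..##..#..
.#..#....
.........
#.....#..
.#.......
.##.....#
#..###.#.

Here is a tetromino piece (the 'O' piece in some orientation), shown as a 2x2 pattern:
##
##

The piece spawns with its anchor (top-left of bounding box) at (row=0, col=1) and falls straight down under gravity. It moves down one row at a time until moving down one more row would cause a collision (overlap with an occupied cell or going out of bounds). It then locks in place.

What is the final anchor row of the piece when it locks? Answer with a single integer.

Spawn at (row=0, col=1). Try each row:
  row 0: fits
  row 1: fits
  row 2: blocked -> lock at row 1

Answer: 1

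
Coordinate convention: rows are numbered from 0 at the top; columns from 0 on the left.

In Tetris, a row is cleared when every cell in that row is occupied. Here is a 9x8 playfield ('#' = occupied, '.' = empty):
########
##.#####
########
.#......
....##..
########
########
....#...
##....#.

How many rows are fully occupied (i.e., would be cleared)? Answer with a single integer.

Answer: 4

Derivation:
Check each row:
  row 0: 0 empty cells -> FULL (clear)
  row 1: 1 empty cell -> not full
  row 2: 0 empty cells -> FULL (clear)
  row 3: 7 empty cells -> not full
  row 4: 6 empty cells -> not full
  row 5: 0 empty cells -> FULL (clear)
  row 6: 0 empty cells -> FULL (clear)
  row 7: 7 empty cells -> not full
  row 8: 5 empty cells -> not full
Total rows cleared: 4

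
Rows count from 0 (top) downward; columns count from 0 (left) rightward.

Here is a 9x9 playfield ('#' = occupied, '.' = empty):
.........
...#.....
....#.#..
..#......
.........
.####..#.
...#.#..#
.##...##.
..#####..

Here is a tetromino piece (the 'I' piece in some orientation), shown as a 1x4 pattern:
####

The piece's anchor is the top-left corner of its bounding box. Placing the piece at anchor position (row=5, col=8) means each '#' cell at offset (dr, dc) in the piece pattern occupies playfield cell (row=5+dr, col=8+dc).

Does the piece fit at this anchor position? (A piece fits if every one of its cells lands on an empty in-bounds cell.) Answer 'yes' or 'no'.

Answer: no

Derivation:
Check each piece cell at anchor (5, 8):
  offset (0,0) -> (5,8): empty -> OK
  offset (0,1) -> (5,9): out of bounds -> FAIL
  offset (0,2) -> (5,10): out of bounds -> FAIL
  offset (0,3) -> (5,11): out of bounds -> FAIL
All cells valid: no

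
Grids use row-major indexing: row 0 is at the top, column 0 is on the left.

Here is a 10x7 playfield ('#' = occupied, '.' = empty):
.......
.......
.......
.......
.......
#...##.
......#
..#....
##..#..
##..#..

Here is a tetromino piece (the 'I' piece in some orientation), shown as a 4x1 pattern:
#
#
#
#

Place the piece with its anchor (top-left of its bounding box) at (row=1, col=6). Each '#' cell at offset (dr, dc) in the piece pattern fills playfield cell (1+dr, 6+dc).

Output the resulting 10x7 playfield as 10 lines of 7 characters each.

Answer: .......
......#
......#
......#
......#
#...##.
......#
..#....
##..#..
##..#..

Derivation:
Fill (1+0,6+0) = (1,6)
Fill (1+1,6+0) = (2,6)
Fill (1+2,6+0) = (3,6)
Fill (1+3,6+0) = (4,6)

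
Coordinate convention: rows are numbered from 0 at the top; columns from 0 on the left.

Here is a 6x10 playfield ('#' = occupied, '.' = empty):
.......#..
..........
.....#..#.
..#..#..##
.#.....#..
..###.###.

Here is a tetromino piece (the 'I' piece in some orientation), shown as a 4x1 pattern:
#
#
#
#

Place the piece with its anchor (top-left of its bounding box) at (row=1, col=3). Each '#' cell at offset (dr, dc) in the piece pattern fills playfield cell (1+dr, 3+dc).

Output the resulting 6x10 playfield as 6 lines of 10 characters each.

Answer: .......#..
...#......
...#.#..#.
..##.#..##
.#.#...#..
..###.###.

Derivation:
Fill (1+0,3+0) = (1,3)
Fill (1+1,3+0) = (2,3)
Fill (1+2,3+0) = (3,3)
Fill (1+3,3+0) = (4,3)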